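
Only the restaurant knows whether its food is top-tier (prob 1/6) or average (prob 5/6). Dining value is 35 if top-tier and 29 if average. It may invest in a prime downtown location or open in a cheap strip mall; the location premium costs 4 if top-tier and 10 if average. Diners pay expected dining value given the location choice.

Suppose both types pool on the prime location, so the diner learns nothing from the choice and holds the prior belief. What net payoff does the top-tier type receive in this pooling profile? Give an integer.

Pooled price premium = 1/6·35 + 5/6·29 = 30.
top-tier pays cost 4 for the prime location, so net payoff = 30 − 4 = 26.

26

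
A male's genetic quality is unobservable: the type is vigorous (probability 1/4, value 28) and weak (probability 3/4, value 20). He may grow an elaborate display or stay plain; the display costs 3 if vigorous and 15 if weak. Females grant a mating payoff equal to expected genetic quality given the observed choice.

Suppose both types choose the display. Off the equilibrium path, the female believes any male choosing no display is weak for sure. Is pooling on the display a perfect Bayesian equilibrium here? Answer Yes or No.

No

On path, the female holds the prior and pays 1/4·28 + 3/4·20 = 22. Off path (no display), believing weak, it pays 20.
vigorous: the display nets 22 − 3 = 19; no display nets 20. vigorous would deviate.
weak: the display nets 22 − 15 = 7; no display nets 20. weak would deviate.
A type deviates, so pooling fails.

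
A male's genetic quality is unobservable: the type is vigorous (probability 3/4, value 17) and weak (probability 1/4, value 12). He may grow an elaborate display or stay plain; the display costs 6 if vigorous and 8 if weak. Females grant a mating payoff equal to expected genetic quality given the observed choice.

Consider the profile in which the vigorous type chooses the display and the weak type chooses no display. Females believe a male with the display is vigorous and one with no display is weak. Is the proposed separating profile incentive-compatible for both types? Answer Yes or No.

No

Under these beliefs, the display earns mating payoff 17 and no display earns mating payoff 12.
vigorous: the display nets 17 − 6 = 11; no display nets 12. vigorous would deviate to no display.
weak: the display nets 17 − 8 = 9; no display nets 12. weak prefers no display.
vigorous has a profitable deviation, so the profile is not an equilibrium.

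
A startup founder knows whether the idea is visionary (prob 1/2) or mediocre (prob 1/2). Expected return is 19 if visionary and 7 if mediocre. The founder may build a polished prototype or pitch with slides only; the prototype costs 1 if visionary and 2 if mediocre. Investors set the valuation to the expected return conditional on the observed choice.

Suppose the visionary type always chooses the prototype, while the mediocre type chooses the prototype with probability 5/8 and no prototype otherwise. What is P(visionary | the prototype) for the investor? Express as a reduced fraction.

8/13

P(the prototype) = (1/2)·1 + (1/2)·(5/8) = 13/16.
By Bayes' rule, P(visionary | the prototype) = (1/2) / (13/16) = 8/13.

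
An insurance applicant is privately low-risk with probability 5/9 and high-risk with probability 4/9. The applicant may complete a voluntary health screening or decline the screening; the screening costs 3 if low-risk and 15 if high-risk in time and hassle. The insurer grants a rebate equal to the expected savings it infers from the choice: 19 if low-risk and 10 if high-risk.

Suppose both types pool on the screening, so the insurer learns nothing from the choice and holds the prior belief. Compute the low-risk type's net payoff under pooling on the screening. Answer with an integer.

Pooled rebate = 5/9·19 + 4/9·10 = 15.
low-risk pays cost 3 for the screening, so net payoff = 15 − 3 = 12.

12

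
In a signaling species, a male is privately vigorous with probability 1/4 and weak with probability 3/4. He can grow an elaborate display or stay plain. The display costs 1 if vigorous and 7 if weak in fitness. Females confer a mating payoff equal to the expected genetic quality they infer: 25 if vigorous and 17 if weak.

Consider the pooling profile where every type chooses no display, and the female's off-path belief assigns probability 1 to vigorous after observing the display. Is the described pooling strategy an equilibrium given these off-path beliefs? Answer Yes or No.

On path, the female holds the prior and pays 1/4·25 + 3/4·17 = 19. Off path (the display), believing vigorous, it pays 25.
vigorous: no display nets 19; the display nets 25 − 1 = 24. vigorous would deviate.
weak: no display nets 19; the display nets 25 − 7 = 18. weak stays.
A type deviates, so pooling fails.

No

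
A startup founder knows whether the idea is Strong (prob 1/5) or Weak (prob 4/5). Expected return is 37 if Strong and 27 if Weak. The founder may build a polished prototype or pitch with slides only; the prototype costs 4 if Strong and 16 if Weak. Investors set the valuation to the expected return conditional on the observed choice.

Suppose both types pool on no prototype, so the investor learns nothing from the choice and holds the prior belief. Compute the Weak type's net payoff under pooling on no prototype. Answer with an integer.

29

Pooled valuation = 1/5·37 + 4/5·27 = 29.
Weak pays no cost for no prototype, so net payoff = 29.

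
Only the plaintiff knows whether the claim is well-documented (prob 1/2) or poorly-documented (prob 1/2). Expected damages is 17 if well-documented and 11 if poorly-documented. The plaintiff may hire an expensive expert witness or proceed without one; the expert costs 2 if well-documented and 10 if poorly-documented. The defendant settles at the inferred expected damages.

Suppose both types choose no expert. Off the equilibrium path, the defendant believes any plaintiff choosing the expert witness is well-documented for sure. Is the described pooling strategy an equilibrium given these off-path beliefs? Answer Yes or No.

No

On path, the defendant holds the prior and pays 1/2·17 + 1/2·11 = 14. Off path (the expert witness), believing well-documented, it pays 17.
well-documented: no expert nets 14; the expert witness nets 17 − 2 = 15. well-documented would deviate.
poorly-documented: no expert nets 14; the expert witness nets 17 − 10 = 7. poorly-documented stays.
A type deviates, so pooling fails.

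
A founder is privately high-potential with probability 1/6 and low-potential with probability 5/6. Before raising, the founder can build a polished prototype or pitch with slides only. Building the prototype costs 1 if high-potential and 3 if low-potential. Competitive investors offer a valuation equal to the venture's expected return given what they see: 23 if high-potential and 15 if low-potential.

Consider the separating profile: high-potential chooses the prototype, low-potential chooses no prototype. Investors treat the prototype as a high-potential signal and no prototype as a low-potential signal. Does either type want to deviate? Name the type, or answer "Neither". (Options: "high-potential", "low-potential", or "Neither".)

The prototype pays 23; no prototype pays 15.
high-potential: assigned the prototype, nets 23 − 1 = 22; deviating to no prototype nets 15.
low-potential: assigned no prototype, nets 15; deviating to the prototype nets 23 − 3 = 20.
The low-potential type gains 5 by deviating.

low-potential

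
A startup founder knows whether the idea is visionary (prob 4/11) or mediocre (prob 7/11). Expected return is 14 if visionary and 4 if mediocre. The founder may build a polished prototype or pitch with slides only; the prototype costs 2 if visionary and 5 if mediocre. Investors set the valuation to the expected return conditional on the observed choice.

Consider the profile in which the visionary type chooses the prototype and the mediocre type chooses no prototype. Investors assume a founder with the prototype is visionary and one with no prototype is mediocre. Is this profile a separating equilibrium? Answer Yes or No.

No

Under these beliefs, the prototype earns valuation 14 and no prototype earns valuation 4.
visionary: the prototype nets 14 − 2 = 12; no prototype nets 4. visionary prefers the prototype.
mediocre: the prototype nets 14 − 5 = 9; no prototype nets 4. mediocre would deviate to the prototype.
mediocre has a profitable deviation, so the profile is not an equilibrium.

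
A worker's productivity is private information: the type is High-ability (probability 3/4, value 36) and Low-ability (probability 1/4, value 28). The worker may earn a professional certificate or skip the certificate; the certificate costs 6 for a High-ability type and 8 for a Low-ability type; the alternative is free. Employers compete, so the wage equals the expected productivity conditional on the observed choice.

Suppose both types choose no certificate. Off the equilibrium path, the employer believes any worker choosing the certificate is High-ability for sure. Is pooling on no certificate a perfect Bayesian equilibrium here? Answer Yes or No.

Yes

On path, the employer holds the prior and pays 3/4·36 + 1/4·28 = 34. Off path (the certificate), believing High-ability, it pays 36.
High-ability: no certificate nets 34; the certificate nets 36 − 6 = 30. High-ability stays.
Low-ability: no certificate nets 34; the certificate nets 36 − 8 = 28. Low-ability stays.
No type deviates, so pooling is sustained.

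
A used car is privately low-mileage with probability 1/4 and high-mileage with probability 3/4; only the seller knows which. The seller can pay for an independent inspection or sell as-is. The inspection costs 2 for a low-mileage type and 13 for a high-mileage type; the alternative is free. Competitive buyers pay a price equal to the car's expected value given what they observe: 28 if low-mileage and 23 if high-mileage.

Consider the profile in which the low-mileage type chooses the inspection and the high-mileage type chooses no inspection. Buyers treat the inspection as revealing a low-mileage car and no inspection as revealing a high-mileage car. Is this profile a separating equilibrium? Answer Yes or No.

Yes

Under these beliefs, the inspection earns price 28 and no inspection earns price 23.
low-mileage: the inspection nets 28 − 2 = 26; no inspection nets 23. low-mileage prefers the inspection.
high-mileage: the inspection nets 28 − 13 = 15; no inspection nets 23. high-mileage prefers no inspection.
Neither type deviates, so the separating profile is an equilibrium.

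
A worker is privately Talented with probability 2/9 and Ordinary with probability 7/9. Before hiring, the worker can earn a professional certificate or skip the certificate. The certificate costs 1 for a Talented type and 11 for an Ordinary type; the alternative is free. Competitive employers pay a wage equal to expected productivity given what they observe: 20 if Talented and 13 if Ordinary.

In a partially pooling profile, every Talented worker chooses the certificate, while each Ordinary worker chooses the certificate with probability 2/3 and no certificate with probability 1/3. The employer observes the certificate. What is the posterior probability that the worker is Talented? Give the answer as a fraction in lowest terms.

3/10

P(the certificate) = (2/9)·1 + (7/9)·(2/3) = 20/27.
By Bayes' rule, P(Talented | the certificate) = (2/9) / (20/27) = 3/10.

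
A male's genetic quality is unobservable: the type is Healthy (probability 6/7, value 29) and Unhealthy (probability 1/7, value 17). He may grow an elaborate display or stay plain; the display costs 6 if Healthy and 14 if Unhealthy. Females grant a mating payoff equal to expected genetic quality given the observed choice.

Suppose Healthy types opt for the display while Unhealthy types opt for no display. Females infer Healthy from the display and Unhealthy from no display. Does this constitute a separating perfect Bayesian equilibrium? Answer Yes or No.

Under these beliefs, the display earns mating payoff 29 and no display earns mating payoff 17.
Healthy: the display nets 29 − 6 = 23; no display nets 17. Healthy prefers the display.
Unhealthy: the display nets 29 − 14 = 15; no display nets 17. Unhealthy prefers no display.
Neither type deviates, so the separating profile is an equilibrium.

Yes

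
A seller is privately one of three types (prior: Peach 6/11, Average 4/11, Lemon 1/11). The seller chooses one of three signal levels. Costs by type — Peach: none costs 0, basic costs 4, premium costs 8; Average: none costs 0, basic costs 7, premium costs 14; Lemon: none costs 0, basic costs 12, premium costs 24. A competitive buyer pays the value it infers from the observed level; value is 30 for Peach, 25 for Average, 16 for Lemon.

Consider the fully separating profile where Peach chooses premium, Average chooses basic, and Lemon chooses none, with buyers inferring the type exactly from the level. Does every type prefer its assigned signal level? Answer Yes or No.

Separating prices: premium → 30, basic → 25, none → 16.
Peach (assigned premium): none: 16 − 0 = 16; basic: 25 − 4 = 21; premium: 30 − 8 = 22. Peach stays.
Average (assigned basic): none: 16 − 0 = 16; basic: 25 − 7 = 18; premium: 30 − 14 = 16. Average stays.
Lemon (assigned none): none: 16 − 0 = 16; basic: 25 − 12 = 13; premium: 30 − 24 = 6. Lemon stays.
Every type prefers its assigned level; separation holds.

Yes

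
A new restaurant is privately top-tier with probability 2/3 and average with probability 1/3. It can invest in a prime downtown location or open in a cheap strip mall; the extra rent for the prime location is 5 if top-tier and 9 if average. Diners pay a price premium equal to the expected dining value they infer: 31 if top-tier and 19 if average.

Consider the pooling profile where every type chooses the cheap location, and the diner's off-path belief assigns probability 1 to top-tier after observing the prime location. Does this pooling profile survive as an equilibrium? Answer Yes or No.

Yes

On path, the diner holds the prior and pays 2/3·31 + 1/3·19 = 27. Off path (the prime location), believing top-tier, it pays 31.
top-tier: the cheap location nets 27; the prime location nets 31 − 5 = 26. top-tier stays.
average: the cheap location nets 27; the prime location nets 31 − 9 = 22. average stays.
No type deviates, so pooling is sustained.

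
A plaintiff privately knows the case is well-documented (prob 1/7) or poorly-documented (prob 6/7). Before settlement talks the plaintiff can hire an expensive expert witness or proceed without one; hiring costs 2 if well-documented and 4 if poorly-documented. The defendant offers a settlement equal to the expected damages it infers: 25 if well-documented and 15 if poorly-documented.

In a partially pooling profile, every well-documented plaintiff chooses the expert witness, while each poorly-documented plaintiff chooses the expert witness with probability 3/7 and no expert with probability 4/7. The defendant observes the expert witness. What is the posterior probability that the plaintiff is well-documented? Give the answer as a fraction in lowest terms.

P(the expert witness) = (1/7)·1 + (6/7)·(3/7) = 25/49.
By Bayes' rule, P(well-documented | the expert witness) = (1/7) / (25/49) = 7/25.

7/25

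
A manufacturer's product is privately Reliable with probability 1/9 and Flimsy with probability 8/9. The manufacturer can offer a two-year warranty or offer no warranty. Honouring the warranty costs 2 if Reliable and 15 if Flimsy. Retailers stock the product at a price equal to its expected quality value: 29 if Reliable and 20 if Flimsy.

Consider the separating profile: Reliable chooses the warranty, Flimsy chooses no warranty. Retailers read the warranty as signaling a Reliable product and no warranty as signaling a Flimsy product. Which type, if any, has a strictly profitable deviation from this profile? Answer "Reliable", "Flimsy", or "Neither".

The warranty pays 29; no warranty pays 20.
Reliable: assigned the warranty, nets 29 − 2 = 27; deviating to no warranty nets 20.
Flimsy: assigned no warranty, nets 20; deviating to the warranty nets 29 − 15 = 14.
Both types strictly prefer their assigned action; no profitable deviation.

Neither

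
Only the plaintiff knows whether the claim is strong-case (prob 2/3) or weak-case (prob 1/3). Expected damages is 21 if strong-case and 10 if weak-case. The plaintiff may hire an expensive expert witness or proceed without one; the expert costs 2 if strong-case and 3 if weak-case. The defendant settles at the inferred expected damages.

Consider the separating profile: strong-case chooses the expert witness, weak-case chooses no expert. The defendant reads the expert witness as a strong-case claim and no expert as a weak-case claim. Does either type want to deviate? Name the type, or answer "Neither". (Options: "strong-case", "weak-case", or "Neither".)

The expert witness pays 21; no expert pays 10.
strong-case: assigned the expert witness, nets 21 − 2 = 19; deviating to no expert nets 10.
weak-case: assigned no expert, nets 10; deviating to the expert witness nets 21 − 3 = 18.
The weak-case type gains 8 by deviating.

weak-case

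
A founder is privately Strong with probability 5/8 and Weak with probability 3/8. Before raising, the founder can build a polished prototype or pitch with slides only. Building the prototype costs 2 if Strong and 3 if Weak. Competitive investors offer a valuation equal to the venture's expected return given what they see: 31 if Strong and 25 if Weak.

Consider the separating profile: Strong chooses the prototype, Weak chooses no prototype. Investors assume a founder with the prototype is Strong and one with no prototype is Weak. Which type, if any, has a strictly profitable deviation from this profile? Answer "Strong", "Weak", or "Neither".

The prototype pays 31; no prototype pays 25.
Strong: assigned the prototype, nets 31 − 2 = 29; deviating to no prototype nets 25.
Weak: assigned no prototype, nets 25; deviating to the prototype nets 31 − 3 = 28.
The Weak type gains 3 by deviating.

Weak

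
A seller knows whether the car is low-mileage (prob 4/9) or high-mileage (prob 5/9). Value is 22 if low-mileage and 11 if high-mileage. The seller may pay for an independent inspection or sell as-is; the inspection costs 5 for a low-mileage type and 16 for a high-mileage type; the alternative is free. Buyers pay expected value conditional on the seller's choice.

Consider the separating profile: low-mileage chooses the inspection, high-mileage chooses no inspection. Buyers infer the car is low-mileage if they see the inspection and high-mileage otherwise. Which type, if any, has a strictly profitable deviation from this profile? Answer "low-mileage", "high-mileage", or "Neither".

The inspection pays 22; no inspection pays 11.
low-mileage: assigned the inspection, nets 22 − 5 = 17; deviating to no inspection nets 11.
high-mileage: assigned no inspection, nets 11; deviating to the inspection nets 22 − 16 = 6.
Both types strictly prefer their assigned action; no profitable deviation.

Neither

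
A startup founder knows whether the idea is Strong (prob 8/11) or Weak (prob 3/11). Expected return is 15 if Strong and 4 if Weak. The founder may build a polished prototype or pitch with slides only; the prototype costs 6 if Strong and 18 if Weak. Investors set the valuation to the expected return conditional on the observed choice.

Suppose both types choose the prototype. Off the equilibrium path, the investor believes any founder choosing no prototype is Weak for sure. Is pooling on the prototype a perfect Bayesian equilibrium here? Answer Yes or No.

No

On path, the investor holds the prior and pays 8/11·15 + 3/11·4 = 12. Off path (no prototype), believing Weak, it pays 4.
Strong: the prototype nets 12 − 6 = 6; no prototype nets 4. Strong stays.
Weak: the prototype nets 12 − 18 = -6; no prototype nets 4. Weak would deviate.
A type deviates, so pooling fails.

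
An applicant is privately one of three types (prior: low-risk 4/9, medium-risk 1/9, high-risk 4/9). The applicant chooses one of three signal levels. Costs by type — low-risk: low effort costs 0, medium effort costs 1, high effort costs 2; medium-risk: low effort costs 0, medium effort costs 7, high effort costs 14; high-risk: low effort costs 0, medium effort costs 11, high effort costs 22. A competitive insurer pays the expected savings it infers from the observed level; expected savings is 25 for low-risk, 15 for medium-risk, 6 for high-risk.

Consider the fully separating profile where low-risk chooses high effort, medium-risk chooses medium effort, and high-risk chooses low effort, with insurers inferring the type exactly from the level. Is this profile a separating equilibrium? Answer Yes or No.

Separating rebates: high effort → 25, medium effort → 15, low effort → 6.
low-risk (assigned high effort): low effort: 6 − 0 = 6; medium effort: 15 − 1 = 14; high effort: 25 − 2 = 23. low-risk stays.
medium-risk (assigned medium effort): low effort: 6 − 0 = 6; medium effort: 15 − 7 = 8; high effort: 25 − 14 = 11. medium-risk prefers high effort.
high-risk (assigned low effort): low effort: 6 − 0 = 6; medium effort: 15 − 11 = 4; high effort: 25 − 22 = 3. high-risk stays.
At least one type deviates; the separating profile fails.

No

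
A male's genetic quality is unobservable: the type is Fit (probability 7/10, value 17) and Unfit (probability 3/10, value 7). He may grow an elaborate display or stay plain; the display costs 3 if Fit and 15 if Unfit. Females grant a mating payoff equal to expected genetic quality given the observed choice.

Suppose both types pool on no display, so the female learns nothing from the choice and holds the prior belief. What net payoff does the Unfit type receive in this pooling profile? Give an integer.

Pooled mating payoff = 7/10·17 + 3/10·7 = 14.
Unfit pays no cost for no display, so net payoff = 14.

14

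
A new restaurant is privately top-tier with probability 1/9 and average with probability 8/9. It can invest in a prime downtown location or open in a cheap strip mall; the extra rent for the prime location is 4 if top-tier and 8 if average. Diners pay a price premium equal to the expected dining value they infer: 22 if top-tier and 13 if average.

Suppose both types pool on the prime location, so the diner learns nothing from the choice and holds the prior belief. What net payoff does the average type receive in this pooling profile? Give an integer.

6

Pooled price premium = 1/9·22 + 8/9·13 = 14.
average pays cost 8 for the prime location, so net payoff = 14 − 8 = 6.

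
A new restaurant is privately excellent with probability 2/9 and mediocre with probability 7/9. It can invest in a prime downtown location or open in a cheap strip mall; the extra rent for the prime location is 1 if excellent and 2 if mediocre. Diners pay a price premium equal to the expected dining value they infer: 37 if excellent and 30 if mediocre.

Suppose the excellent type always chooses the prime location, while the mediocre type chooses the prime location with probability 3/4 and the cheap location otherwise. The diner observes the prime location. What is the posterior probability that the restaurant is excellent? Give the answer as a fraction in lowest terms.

8/29

P(the prime location) = (2/9)·1 + (7/9)·(3/4) = 29/36.
By Bayes' rule, P(excellent | the prime location) = (2/9) / (29/36) = 8/29.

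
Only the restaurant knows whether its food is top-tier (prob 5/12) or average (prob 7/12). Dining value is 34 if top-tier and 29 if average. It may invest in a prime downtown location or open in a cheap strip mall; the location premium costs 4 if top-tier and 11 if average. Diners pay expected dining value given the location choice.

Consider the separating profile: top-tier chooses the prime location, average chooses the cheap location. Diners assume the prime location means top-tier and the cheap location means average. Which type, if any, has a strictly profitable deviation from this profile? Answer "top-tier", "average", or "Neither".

The prime location pays 34; the cheap location pays 29.
top-tier: assigned the prime location, nets 34 − 4 = 30; deviating to the cheap location nets 29.
average: assigned the cheap location, nets 29; deviating to the prime location nets 34 − 11 = 23.
Both types strictly prefer their assigned action; no profitable deviation.

Neither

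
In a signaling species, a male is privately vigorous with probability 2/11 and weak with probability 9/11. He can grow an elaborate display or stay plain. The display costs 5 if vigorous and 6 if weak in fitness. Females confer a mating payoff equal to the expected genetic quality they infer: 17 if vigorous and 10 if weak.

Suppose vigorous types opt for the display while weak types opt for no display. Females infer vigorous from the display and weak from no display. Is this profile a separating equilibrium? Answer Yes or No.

No

Under these beliefs, the display earns mating payoff 17 and no display earns mating payoff 10.
vigorous: the display nets 17 − 5 = 12; no display nets 10. vigorous prefers the display.
weak: the display nets 17 − 6 = 11; no display nets 10. weak would deviate to the display.
weak has a profitable deviation, so the profile is not an equilibrium.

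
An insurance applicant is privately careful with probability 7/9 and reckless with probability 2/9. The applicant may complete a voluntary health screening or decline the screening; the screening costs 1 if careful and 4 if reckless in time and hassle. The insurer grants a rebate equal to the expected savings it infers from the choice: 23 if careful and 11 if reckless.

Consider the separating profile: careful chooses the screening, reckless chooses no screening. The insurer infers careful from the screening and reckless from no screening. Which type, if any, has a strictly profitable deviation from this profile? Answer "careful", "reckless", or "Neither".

The screening pays 23; no screening pays 11.
careful: assigned the screening, nets 23 − 1 = 22; deviating to no screening nets 11.
reckless: assigned no screening, nets 11; deviating to the screening nets 23 − 4 = 19.
The reckless type gains 8 by deviating.

reckless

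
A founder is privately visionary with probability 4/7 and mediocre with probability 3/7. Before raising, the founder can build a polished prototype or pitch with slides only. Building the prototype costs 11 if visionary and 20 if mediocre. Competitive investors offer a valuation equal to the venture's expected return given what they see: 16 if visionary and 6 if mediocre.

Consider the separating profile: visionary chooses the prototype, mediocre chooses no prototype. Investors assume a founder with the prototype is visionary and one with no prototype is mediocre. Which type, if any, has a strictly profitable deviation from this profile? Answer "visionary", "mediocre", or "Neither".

visionary

The prototype pays 16; no prototype pays 6.
visionary: assigned the prototype, nets 16 − 11 = 5; deviating to no prototype nets 6.
mediocre: assigned no prototype, nets 6; deviating to the prototype nets 16 − 20 = -4.
The visionary type gains 1 by deviating.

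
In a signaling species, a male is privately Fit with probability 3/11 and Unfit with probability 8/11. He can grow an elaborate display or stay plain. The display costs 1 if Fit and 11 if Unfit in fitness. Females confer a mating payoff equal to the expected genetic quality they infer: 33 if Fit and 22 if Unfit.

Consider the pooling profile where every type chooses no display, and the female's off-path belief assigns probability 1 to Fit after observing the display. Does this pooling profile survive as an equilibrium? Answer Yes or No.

No

On path, the female holds the prior and pays 3/11·33 + 8/11·22 = 25. Off path (the display), believing Fit, it pays 33.
Fit: no display nets 25; the display nets 33 − 1 = 32. Fit would deviate.
Unfit: no display nets 25; the display nets 33 − 11 = 22. Unfit stays.
A type deviates, so pooling fails.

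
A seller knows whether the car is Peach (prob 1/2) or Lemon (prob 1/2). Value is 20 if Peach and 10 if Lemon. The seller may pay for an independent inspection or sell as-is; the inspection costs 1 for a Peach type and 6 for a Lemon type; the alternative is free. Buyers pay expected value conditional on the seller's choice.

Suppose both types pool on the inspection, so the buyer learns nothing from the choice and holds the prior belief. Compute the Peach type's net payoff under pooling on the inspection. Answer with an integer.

Pooled price = 1/2·20 + 1/2·10 = 15.
Peach pays cost 1 for the inspection, so net payoff = 15 − 1 = 14.

14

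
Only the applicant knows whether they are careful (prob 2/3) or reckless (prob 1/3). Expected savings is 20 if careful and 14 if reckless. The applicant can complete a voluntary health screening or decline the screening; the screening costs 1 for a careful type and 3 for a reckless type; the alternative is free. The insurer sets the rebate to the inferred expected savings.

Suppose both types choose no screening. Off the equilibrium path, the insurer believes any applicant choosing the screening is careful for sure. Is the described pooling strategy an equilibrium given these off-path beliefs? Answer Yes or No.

On path, the insurer holds the prior and pays 2/3·20 + 1/3·14 = 18. Off path (the screening), believing careful, it pays 20.
careful: no screening nets 18; the screening nets 20 − 1 = 19. careful would deviate.
reckless: no screening nets 18; the screening nets 20 − 3 = 17. reckless stays.
A type deviates, so pooling fails.

No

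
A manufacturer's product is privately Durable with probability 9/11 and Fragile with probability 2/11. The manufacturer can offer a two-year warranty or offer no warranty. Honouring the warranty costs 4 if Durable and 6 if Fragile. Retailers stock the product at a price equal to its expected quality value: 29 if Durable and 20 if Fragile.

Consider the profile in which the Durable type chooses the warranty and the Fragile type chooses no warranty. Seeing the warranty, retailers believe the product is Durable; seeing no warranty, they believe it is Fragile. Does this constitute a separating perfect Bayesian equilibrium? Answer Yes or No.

Under these beliefs, the warranty earns price 29 and no warranty earns price 20.
Durable: the warranty nets 29 − 4 = 25; no warranty nets 20. Durable prefers the warranty.
Fragile: the warranty nets 29 − 6 = 23; no warranty nets 20. Fragile would deviate to the warranty.
Fragile has a profitable deviation, so the profile is not an equilibrium.

No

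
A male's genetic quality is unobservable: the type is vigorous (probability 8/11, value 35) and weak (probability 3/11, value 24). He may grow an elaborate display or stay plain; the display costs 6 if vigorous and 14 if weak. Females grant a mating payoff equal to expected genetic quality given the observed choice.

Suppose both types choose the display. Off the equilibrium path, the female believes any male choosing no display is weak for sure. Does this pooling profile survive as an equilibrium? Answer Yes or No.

On path, the female holds the prior and pays 8/11·35 + 3/11·24 = 32. Off path (no display), believing weak, it pays 24.
vigorous: the display nets 32 − 6 = 26; no display nets 24. vigorous stays.
weak: the display nets 32 − 14 = 18; no display nets 24. weak would deviate.
A type deviates, so pooling fails.

No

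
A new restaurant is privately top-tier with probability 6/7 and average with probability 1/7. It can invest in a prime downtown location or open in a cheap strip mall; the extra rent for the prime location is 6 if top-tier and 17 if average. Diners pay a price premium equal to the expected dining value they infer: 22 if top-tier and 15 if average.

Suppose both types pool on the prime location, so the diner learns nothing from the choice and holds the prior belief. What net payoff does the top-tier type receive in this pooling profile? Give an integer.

15

Pooled price premium = 6/7·22 + 1/7·15 = 21.
top-tier pays cost 6 for the prime location, so net payoff = 21 − 6 = 15.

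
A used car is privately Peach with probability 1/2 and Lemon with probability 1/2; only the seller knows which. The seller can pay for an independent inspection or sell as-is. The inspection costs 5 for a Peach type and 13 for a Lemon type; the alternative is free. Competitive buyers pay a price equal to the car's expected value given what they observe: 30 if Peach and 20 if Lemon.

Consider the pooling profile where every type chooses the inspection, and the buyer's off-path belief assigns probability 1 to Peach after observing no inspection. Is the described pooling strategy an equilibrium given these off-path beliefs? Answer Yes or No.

On path, the buyer holds the prior and pays 1/2·30 + 1/2·20 = 25. Off path (no inspection), believing Peach, it pays 30.
Peach: the inspection nets 25 − 5 = 20; no inspection nets 30. Peach would deviate.
Lemon: the inspection nets 25 − 13 = 12; no inspection nets 30. Lemon would deviate.
A type deviates, so pooling fails.

No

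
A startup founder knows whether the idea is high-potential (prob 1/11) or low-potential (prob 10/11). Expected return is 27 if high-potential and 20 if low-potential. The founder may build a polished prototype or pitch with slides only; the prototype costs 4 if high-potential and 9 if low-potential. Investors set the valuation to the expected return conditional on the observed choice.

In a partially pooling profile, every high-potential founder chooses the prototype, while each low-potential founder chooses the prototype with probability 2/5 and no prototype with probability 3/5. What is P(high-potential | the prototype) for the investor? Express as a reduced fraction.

1/5

P(the prototype) = (1/11)·1 + (10/11)·(2/5) = 5/11.
By Bayes' rule, P(high-potential | the prototype) = (1/11) / (5/11) = 1/5.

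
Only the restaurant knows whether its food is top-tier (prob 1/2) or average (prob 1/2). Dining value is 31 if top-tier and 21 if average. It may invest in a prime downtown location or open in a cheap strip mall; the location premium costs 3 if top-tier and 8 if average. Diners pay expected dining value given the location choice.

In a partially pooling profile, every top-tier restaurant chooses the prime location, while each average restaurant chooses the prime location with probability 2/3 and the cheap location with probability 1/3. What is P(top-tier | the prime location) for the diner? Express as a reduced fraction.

P(the prime location) = (1/2)·1 + (1/2)·(2/3) = 5/6.
By Bayes' rule, P(top-tier | the prime location) = (1/2) / (5/6) = 3/5.

3/5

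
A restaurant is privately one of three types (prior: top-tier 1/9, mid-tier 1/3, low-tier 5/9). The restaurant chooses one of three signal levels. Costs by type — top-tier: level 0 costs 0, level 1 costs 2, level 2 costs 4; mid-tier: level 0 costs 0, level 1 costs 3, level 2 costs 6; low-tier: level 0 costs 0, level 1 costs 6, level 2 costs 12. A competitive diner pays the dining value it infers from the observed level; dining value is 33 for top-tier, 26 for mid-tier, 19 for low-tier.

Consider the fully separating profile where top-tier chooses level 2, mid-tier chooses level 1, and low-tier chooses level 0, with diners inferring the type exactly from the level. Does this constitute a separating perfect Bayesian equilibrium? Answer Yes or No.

No

Separating price premiums: level 2 → 33, level 1 → 26, level 0 → 19.
top-tier (assigned level 2): level 0: 19 − 0 = 19; level 1: 26 − 2 = 24; level 2: 33 − 4 = 29. top-tier stays.
mid-tier (assigned level 1): level 0: 19 − 0 = 19; level 1: 26 − 3 = 23; level 2: 33 − 6 = 27. mid-tier prefers level 2.
low-tier (assigned level 0): level 0: 19 − 0 = 19; level 1: 26 − 6 = 20; level 2: 33 − 12 = 21. low-tier prefers level 2.
At least one type deviates; the separating profile fails.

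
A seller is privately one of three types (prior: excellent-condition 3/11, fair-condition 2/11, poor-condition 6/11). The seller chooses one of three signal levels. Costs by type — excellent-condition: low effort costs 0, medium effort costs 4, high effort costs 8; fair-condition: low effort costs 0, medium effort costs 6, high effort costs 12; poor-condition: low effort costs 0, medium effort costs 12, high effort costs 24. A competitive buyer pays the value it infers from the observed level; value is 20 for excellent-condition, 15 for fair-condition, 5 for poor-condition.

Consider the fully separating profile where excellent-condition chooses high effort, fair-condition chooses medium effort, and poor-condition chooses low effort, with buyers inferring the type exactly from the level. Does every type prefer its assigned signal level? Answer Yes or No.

Yes

Separating prices: high effort → 20, medium effort → 15, low effort → 5.
excellent-condition (assigned high effort): low effort: 5 − 0 = 5; medium effort: 15 − 4 = 11; high effort: 20 − 8 = 12. excellent-condition stays.
fair-condition (assigned medium effort): low effort: 5 − 0 = 5; medium effort: 15 − 6 = 9; high effort: 20 − 12 = 8. fair-condition stays.
poor-condition (assigned low effort): low effort: 5 − 0 = 5; medium effort: 15 − 12 = 3; high effort: 20 − 24 = -4. poor-condition stays.
Every type prefers its assigned level; separation holds.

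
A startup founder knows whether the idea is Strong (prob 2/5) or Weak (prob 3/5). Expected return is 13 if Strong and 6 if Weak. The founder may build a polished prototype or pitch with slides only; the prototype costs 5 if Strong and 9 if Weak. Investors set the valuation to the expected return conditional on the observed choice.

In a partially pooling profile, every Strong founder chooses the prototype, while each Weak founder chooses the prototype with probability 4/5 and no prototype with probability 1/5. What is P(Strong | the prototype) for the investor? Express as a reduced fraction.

P(the prototype) = (2/5)·1 + (3/5)·(4/5) = 22/25.
By Bayes' rule, P(Strong | the prototype) = (2/5) / (22/25) = 5/11.

5/11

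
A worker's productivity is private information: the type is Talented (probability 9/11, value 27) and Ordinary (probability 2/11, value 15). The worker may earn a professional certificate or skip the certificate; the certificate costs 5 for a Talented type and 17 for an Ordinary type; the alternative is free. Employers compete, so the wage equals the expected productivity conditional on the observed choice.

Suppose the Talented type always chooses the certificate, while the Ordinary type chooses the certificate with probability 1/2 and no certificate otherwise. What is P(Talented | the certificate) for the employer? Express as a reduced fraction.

P(the certificate) = (9/11)·1 + (2/11)·(1/2) = 10/11.
By Bayes' rule, P(Talented | the certificate) = (9/11) / (10/11) = 9/10.

9/10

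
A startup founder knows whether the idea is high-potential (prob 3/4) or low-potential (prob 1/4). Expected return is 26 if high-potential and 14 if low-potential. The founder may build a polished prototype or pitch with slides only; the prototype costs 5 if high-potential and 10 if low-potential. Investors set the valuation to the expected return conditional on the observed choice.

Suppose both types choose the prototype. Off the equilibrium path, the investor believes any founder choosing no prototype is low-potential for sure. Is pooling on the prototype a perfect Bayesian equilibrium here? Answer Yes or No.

On path, the investor holds the prior and pays 3/4·26 + 1/4·14 = 23. Off path (no prototype), believing low-potential, it pays 14.
high-potential: the prototype nets 23 − 5 = 18; no prototype nets 14. high-potential stays.
low-potential: the prototype nets 23 − 10 = 13; no prototype nets 14. low-potential would deviate.
A type deviates, so pooling fails.

No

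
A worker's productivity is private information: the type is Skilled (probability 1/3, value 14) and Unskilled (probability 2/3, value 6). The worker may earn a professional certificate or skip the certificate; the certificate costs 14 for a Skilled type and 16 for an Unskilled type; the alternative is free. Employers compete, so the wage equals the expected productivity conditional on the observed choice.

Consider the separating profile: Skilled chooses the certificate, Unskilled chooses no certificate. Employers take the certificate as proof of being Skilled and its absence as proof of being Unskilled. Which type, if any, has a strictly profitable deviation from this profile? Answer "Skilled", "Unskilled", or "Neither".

Skilled

The certificate pays 14; no certificate pays 6.
Skilled: assigned the certificate, nets 14 − 14 = 0; deviating to no certificate nets 6.
Unskilled: assigned no certificate, nets 6; deviating to the certificate nets 14 − 16 = -2.
The Skilled type gains 6 by deviating.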